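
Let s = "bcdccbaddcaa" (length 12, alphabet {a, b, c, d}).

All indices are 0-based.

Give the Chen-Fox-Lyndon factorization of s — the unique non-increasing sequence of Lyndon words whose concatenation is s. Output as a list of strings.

emit factor 1: 'bcdcc' (i=0, period=5)
emit factor 2: 'b' (i=5, period=1)
emit factor 3: 'addc' (i=6, period=4)
emit factor 4: 'a' (i=10, period=1)
emit factor 5: 'a' (i=11, period=1)

["bcdcc", "b", "addc", "a", "a"]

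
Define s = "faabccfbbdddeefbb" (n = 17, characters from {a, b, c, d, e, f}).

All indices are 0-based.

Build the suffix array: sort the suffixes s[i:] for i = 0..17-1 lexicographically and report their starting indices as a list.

rank→(start, suffix):
  0 → (1, 'aabccfbbdddeefbb')
  1 → (2, 'abccfbbdddeefbb')
  2 → (16, 'b')
  3 → (15, 'bb')
  4 → (7, 'bbdddeefbb')
  5 → (3, 'bccfbbdddeefbb')
  6 → (8, 'bdddeefbb')
  7 → (4, 'ccfbbdddeefbb')
  8 → (5, 'cfbbdddeefbb')
  9 → (9, 'dddeefbb')
  10 → (10, 'ddeefbb')
  11 → (11, 'deefbb')
  12 → (12, 'eefbb')
  13 → (13, 'efbb')
  14 → (0, 'faabccfbbdddeefbb')
  15 → (14, 'fbb')
  16 → (6, 'fbbdddeefbb')

[1, 2, 16, 15, 7, 3, 8, 4, 5, 9, 10, 11, 12, 13, 0, 14, 6]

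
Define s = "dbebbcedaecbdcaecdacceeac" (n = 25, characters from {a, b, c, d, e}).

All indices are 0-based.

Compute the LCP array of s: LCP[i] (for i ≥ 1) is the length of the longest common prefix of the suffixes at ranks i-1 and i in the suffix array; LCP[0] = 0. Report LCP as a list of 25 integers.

rank | idx | suffix
   0 |  23 | ac
   1 |  18 | acceeac
   2 |   8 | aecbdcaecdacceeac
   3 |  14 | aecdacceeac
   4 |   3 | bbcedaecbdcaecdacceeac
   5 |   4 | bcedaecbdcaecdacceeac
   6 |  11 | bdcaecdacceeac
   7 |   1 | bebbcedaecbdcaecdacceeac
   8 |  24 | c
   9 |  13 | caecdacceeac
  10 |  10 | cbdcaecdacceeac
  11 |  19 | cceeac
  12 |  16 | cdacceeac
  13 |   5 | cedaecbdcaecdacceeac
  14 |  20 | ceeac
  15 |  17 | dacceeac
  16 |   7 | daecbdcaecdacceeac
  17 |   0 | dbebbcedaecbdcaecdacceeac
  18 |  12 | dcaecdacceeac
  19 |  22 | eac
  20 |   2 | ebbcedaecbdcaecdacceeac
  21 |   9 | ecbdcaecdacceeac
  22 |  15 | ecdacceeac
  23 |   6 | edaecbdcaecdacceeac
  24 |  21 | eeac

SA = [23, 18, 8, 14, 3, 4, 11, 1, 24, 13, 10, 19, 16, 5, 20, 17, 7, 0, 12, 22, 2, 9, 15, 6, 21]
i: (SA[i-1],SA[i]) lcp shared
  1: (23,18) 2 'ac'
  2: (18,8) 1 'a'
  3: (8,14) 3 'aec'
  4: (14,3) 0 ''
  5: (3,4) 1 'b'
  6: (4,11) 1 'b'
  7: (11,1) 1 'b'
  8: (1,24) 0 ''
  9: (24,13) 1 'c'
  10: (13,10) 1 'c'
  11: (10,19) 1 'c'
  12: (19,16) 1 'c'
  13: (16,5) 1 'c'
  14: (5,20) 2 'ce'
  15: (20,17) 0 ''
  16: (17,7) 2 'da'
  17: (7,0) 1 'd'
  18: (0,12) 1 'd'
  19: (12,22) 0 ''
  20: (22,2) 1 'e'
  21: (2,9) 1 'e'
  22: (9,15) 2 'ec'
  23: (15,6) 1 'e'
  24: (6,21) 1 'e'

[0, 2, 1, 3, 0, 1, 1, 1, 0, 1, 1, 1, 1, 1, 2, 0, 2, 1, 1, 0, 1, 1, 2, 1, 1]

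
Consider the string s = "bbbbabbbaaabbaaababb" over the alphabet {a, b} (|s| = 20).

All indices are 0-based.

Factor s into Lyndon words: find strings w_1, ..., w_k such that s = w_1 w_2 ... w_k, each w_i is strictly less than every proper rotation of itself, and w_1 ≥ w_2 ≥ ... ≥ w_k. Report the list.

["b", "b", "b", "b", "abbb", "aaabb", "aaababb"]

emit factor 1: 'b' (i=0, period=1)
emit factor 2: 'b' (i=1, period=1)
emit factor 3: 'b' (i=2, period=1)
emit factor 4: 'b' (i=3, period=1)
emit factor 5: 'abbb' (i=4, period=4)
emit factor 6: 'aaabb' (i=8, period=5)
emit factor 7: 'aaababb' (i=13, period=7)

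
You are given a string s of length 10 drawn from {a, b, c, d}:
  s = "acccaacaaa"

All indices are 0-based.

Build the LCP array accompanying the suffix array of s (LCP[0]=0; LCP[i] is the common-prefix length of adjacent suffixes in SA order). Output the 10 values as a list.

sorted suffixes:
  #0 SA[0]=9  'a'
  #1 SA[1]=8  'aa'
  #2 SA[2]=7  'aaa'
  #3 SA[3]=4  'aacaaa'
  #4 SA[4]=5  'acaaa'
  #5 SA[5]=0  'acccaacaaa'
  #6 SA[6]=6  'caaa'
  #7 SA[7]=3  'caacaaa'
  #8 SA[8]=2  'ccaacaaa'
  #9 SA[9]=1  'cccaacaaa'

SA = [9, 8, 7, 4, 5, 0, 6, 3, 2, 1]
[i] adj suffixes → lcp
  [1] 9/8 → 1 ('a')
  [2] 8/7 → 2 ('aa')
  [3] 7/4 → 2 ('aa')
  [4] 4/5 → 1 ('a')
  [5] 5/0 → 2 ('ac')
  [6] 0/6 → 0 ('')
  [7] 6/3 → 3 ('caa')
  [8] 3/2 → 1 ('c')
  [9] 2/1 → 2 ('cc')

[0, 1, 2, 2, 1, 2, 0, 3, 1, 2]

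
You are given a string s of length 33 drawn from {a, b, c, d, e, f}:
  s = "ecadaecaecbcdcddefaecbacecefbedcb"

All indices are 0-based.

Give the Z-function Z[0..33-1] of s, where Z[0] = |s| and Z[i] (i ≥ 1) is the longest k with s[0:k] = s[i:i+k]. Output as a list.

Z[0]=33
i=1: outside box; Z[1]=0
i=2: outside box; Z[2]=0
i=3: outside box; Z[3]=0
i=4: outside box; Z[4]=0
i=5: outside box; Z[5]=3 extend→box=[5,8)
i=6: min(r-i=2, Z[1]=0)=0; Z[6]=0
i=7: min(r-i=1, Z[2]=0)=0; Z[7]=0
i=8: outside box; Z[8]=2 extend→box=[8,10)
i=9: min(r-i=1, Z[1]=0)=0; Z[9]=0
i=10: outside box; Z[10]=0
i=11: outside box; Z[11]=0
i=12: outside box; Z[12]=0
i=13: outside box; Z[13]=0
i=14: outside box; Z[14]=0
i=15: outside box; Z[15]=0
i=16: outside box; Z[16]=1 extend→box=[16,17)
i=17: outside box; Z[17]=0
i=18: outside box; Z[18]=0
i=19: outside box; Z[19]=2 extend→box=[19,21)
i=20: min(r-i=1, Z[1]=0)=0; Z[20]=0
i=21: outside box; Z[21]=0
i=22: outside box; Z[22]=0
i=23: outside box; Z[23]=0
i=24: outside box; Z[24]=2 extend→box=[24,26)
i=25: min(r-i=1, Z[1]=0)=0; Z[25]=0
i=26: outside box; Z[26]=1 extend→box=[26,27)
i=27: outside box; Z[27]=0
i=28: outside box; Z[28]=0
i=29: outside box; Z[29]=1 extend→box=[29,30)
i=30: outside box; Z[30]=0
i=31: outside box; Z[31]=0
i=32: outside box; Z[32]=0

[33, 0, 0, 0, 0, 3, 0, 0, 2, 0, 0, 0, 0, 0, 0, 0, 1, 0, 0, 2, 0, 0, 0, 0, 2, 0, 1, 0, 0, 1, 0, 0, 0]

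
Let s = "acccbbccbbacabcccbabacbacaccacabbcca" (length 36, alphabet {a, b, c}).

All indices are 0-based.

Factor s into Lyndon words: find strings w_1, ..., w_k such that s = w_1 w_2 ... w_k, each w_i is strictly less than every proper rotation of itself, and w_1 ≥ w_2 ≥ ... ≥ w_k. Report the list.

["acccbbccbb", "ac", "abcccb", "abacbacaccacabbcc", "a"]

emit factor 1: 'acccbbccbb' (i=0, period=10)
emit factor 2: 'ac' (i=10, period=2)
emit factor 3: 'abcccb' (i=12, period=6)
emit factor 4: 'abacbacaccacabbcc' (i=18, period=17)
emit factor 5: 'a' (i=35, period=1)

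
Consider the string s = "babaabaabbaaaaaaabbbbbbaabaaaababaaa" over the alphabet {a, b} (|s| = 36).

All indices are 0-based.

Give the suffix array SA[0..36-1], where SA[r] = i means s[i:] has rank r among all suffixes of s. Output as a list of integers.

[35, 34, 33, 10, 11, 12, 26, 13, 27, 14, 23, 3, 28, 6, 15, 31, 24, 1, 4, 29, 7, 16, 32, 9, 25, 22, 2, 5, 30, 0, 8, 21, 20, 19, 18, 17]

sorted suffixes:
  #0 SA[0]=35  'a'
  #1 SA[1]=34  'aa'
  #2 SA[2]=33  'aaa'
  #3 SA[3]=10  'aaaaaaabbbbbbaabaaaababaaa'
  #4 SA[4]=11  'aaaaaabbbbbbaabaaaababaaa'
  #5 SA[5]=12  'aaaaabbbbbbaabaaaababaaa'
  #6 SA[6]=26  'aaaababaaa'
  #7 SA[7]=13  'aaaabbbbbbaabaaaababaaa'
  #8 SA[8]=27  'aaababaaa'
  #9 SA[9]=14  'aaabbbbbbaabaaaababaaa'
  #10 SA[10]=23  'aabaaaababaaa'
  #11 SA[11]=3  'aabaabbaaaaaaabbbbbbaabaaaababaaa'
  #12 SA[12]=28  'aababaaa'
  #13 SA[13]=6  'aabbaaaaaaabbbbbbaabaaaababaaa'
  #14 SA[14]=15  'aabbbbbbaabaaaababaaa'
  #15 SA[15]=31  'abaaa'
  #16 SA[16]=24  'abaaaababaaa'
  #17 SA[17]=1  'abaabaabbaaaaaaabbbbbbaabaaaababaaa'
  #18 SA[18]=4  'abaabbaaaaaaabbbbbbaabaaaababaaa'
  #19 SA[19]=29  'ababaaa'
  #20 SA[20]=7  'abbaaaaaaabbbbbbaabaaaababaaa'
  #21 SA[21]=16  'abbbbbbaabaaaababaaa'
  #22 SA[22]=32  'baaa'
  #23 SA[23]=9  'baaaaaaabbbbbbaabaaaababaaa'
  #24 SA[24]=25  'baaaababaaa'
  #25 SA[25]=22  'baabaaaababaaa'
  #26 SA[26]=2  'baabaabbaaaaaaabbbbbbaabaaaababaaa'
  #27 SA[27]=5  'baabbaaaaaaabbbbbbaabaaaababaaa'
  #28 SA[28]=30  'babaaa'
  #29 SA[29]=0  'babaabaabbaaaaaaabbbbbbaabaaaababaaa'
  #30 SA[30]=8  'bbaaaaaaabbbbbbaabaaaababaaa'
  #31 SA[31]=21  'bbaabaaaababaaa'
  #32 SA[32]=20  'bbbaabaaaababaaa'
  #33 SA[33]=19  'bbbbaabaaaababaaa'
  #34 SA[34]=18  'bbbbbaabaaaababaaa'
  #35 SA[35]=17  'bbbbbbaabaaaababaaa'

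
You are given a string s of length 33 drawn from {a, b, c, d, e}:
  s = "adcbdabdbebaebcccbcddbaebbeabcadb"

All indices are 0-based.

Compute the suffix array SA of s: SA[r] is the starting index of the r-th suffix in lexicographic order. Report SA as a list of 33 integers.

sorted suffixes:
  #0 SA[0]=27  'abcadb'
  #1 SA[1]=5  'abdbebaebcccbcddbaebbeabcadb'
  #2 SA[2]=30  'adb'
  #3 SA[3]=0  'adcbdabdbebaebcccbcddbaebbeabcadb'
  #4 SA[4]=22  'aebbeabcadb'
  #5 SA[5]=11  'aebcccbcddbaebbeabcadb'
  #6 SA[6]=32  'b'
  #7 SA[7]=21  'baebbeabcadb'
  #8 SA[8]=10  'baebcccbcddbaebbeabcadb'
  #9 SA[9]=24  'bbeabcadb'
  #10 SA[10]=28  'bcadb'
  #11 SA[11]=13  'bcccbcddbaebbeabcadb'
  #12 SA[12]=17  'bcddbaebbeabcadb'
  #13 SA[13]=3  'bdabdbebaebcccbcddbaebbeabcadb'
  #14 SA[14]=6  'bdbebaebcccbcddbaebbeabcadb'
  #15 SA[15]=25  'beabcadb'
  #16 SA[16]=8  'bebaebcccbcddbaebbeabcadb'
  #17 SA[17]=29  'cadb'
  #18 SA[18]=16  'cbcddbaebbeabcadb'
  #19 SA[19]=2  'cbdabdbebaebcccbcddbaebbeabcadb'
  #20 SA[20]=15  'ccbcddbaebbeabcadb'
  #21 SA[21]=14  'cccbcddbaebbeabcadb'
  #22 SA[22]=18  'cddbaebbeabcadb'
  #23 SA[23]=4  'dabdbebaebcccbcddbaebbeabcadb'
  #24 SA[24]=31  'db'
  #25 SA[25]=20  'dbaebbeabcadb'
  #26 SA[26]=7  'dbebaebcccbcddbaebbeabcadb'
  #27 SA[27]=1  'dcbdabdbebaebcccbcddbaebbeabcadb'
  #28 SA[28]=19  'ddbaebbeabcadb'
  #29 SA[29]=26  'eabcadb'
  #30 SA[30]=9  'ebaebcccbcddbaebbeabcadb'
  #31 SA[31]=23  'ebbeabcadb'
  #32 SA[32]=12  'ebcccbcddbaebbeabcadb'

[27, 5, 30, 0, 22, 11, 32, 21, 10, 24, 28, 13, 17, 3, 6, 25, 8, 29, 16, 2, 15, 14, 18, 4, 31, 20, 7, 1, 19, 26, 9, 23, 12]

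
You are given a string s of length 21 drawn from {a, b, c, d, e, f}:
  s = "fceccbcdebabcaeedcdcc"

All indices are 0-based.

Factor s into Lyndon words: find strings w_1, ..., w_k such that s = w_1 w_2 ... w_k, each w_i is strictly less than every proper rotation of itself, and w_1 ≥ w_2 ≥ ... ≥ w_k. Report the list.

["f", "ce", "c", "c", "bcde", "b", "abcaeedcdcc"]

emit factor 1: 'f' (i=0, period=1)
emit factor 2: 'ce' (i=1, period=2)
emit factor 3: 'c' (i=3, period=1)
emit factor 4: 'c' (i=4, period=1)
emit factor 5: 'bcde' (i=5, period=4)
emit factor 6: 'b' (i=9, period=1)
emit factor 7: 'abcaeedcdcc' (i=10, period=11)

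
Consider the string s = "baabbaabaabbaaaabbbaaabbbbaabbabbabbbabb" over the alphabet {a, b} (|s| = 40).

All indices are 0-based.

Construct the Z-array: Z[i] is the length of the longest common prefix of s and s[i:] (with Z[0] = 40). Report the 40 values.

[40, 0, 0, 1, 4, 0, 0, 7, 0, 0, 1, 3, 0, 0, 0, 0, 1, 1, 3, 0, 0, 0, 1, 1, 1, 6, 0, 0, 1, 2, 0, 1, 2, 0, 1, 1, 2, 0, 1, 1]

Z[0]=40
i=1: i≥r, start 0; Z[1]=0
i=2: i≥r, start 0; Z[2]=0
i=3: i≥r, start 0; Z[3]=1 grow→box=[3,4)
i=4: i≥r, start 0; Z[4]=4 grow→box=[4,8)
i=5: min(r-i=3, Z[1]=0)=0; Z[5]=0
i=6: min(r-i=2, Z[2]=0)=0; Z[6]=0
i=7: min(r-i=1, Z[3]=1)=1; Z[7]=7 grow→box=[7,14)
i=8: min(r-i=6, Z[1]=0)=0; Z[8]=0
i=9: min(r-i=5, Z[2]=0)=0; Z[9]=0
i=10: min(r-i=4, Z[3]=1)=1; Z[10]=1
i=11: min(r-i=3, Z[4]=4)=3; Z[11]=3
i=12: min(r-i=2, Z[5]=0)=0; Z[12]=0
i=13: min(r-i=1, Z[6]=0)=0; Z[13]=0
i=14: i≥r, start 0; Z[14]=0
i=15: i≥r, start 0; Z[15]=0
i=16: i≥r, start 0; Z[16]=1 grow→box=[16,17)
i=17: i≥r, start 0; Z[17]=1 grow→box=[17,18)
i=18: i≥r, start 0; Z[18]=3 grow→box=[18,21)
i=19: min(r-i=2, Z[1]=0)=0; Z[19]=0
i=20: min(r-i=1, Z[2]=0)=0; Z[20]=0
i=21: i≥r, start 0; Z[21]=0
i=22: i≥r, start 0; Z[22]=1 grow→box=[22,23)
i=23: i≥r, start 0; Z[23]=1 grow→box=[23,24)
i=24: i≥r, start 0; Z[24]=1 grow→box=[24,25)
i=25: i≥r, start 0; Z[25]=6 grow→box=[25,31)
i=26: min(r-i=5, Z[1]=0)=0; Z[26]=0
i=27: min(r-i=4, Z[2]=0)=0; Z[27]=0
i=28: min(r-i=3, Z[3]=1)=1; Z[28]=1
i=29: min(r-i=2, Z[4]=4)=2; Z[29]=2
i=30: min(r-i=1, Z[5]=0)=0; Z[30]=0
i=31: i≥r, start 0; Z[31]=1 grow→box=[31,32)
i=32: i≥r, start 0; Z[32]=2 grow→box=[32,34)
i=33: min(r-i=1, Z[1]=0)=0; Z[33]=0
i=34: i≥r, start 0; Z[34]=1 grow→box=[34,35)
i=35: i≥r, start 0; Z[35]=1 grow→box=[35,36)
i=36: i≥r, start 0; Z[36]=2 grow→box=[36,38)
i=37: min(r-i=1, Z[1]=0)=0; Z[37]=0
i=38: i≥r, start 0; Z[38]=1 grow→box=[38,39)
i=39: i≥r, start 0; Z[39]=1 grow→box=[39,40)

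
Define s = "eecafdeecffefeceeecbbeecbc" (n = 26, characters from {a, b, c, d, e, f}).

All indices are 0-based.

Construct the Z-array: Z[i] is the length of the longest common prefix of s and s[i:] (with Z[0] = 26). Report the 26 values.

Z[0]=26
i=1: outside box; Z[1]=1 extend→box=[1,2)
i=2: outside box; Z[2]=0
i=3: outside box; Z[3]=0
i=4: outside box; Z[4]=0
i=5: outside box; Z[5]=0
i=6: outside box; Z[6]=3 extend→box=[6,9)
i=7: min(r-i=2, Z[1]=1)=1; Z[7]=1
i=8: min(r-i=1, Z[2]=0)=0; Z[8]=0
i=9: outside box; Z[9]=0
i=10: outside box; Z[10]=0
i=11: outside box; Z[11]=1 extend→box=[11,12)
i=12: outside box; Z[12]=0
i=13: outside box; Z[13]=1 extend→box=[13,14)
i=14: outside box; Z[14]=0
i=15: outside box; Z[15]=2 extend→box=[15,17)
i=16: min(r-i=1, Z[1]=1)=1; Z[16]=3 extend→box=[16,19)
i=17: min(r-i=2, Z[1]=1)=1; Z[17]=1
i=18: min(r-i=1, Z[2]=0)=0; Z[18]=0
i=19: outside box; Z[19]=0
i=20: outside box; Z[20]=0
i=21: outside box; Z[21]=3 extend→box=[21,24)
i=22: min(r-i=2, Z[1]=1)=1; Z[22]=1
i=23: min(r-i=1, Z[2]=0)=0; Z[23]=0
i=24: outside box; Z[24]=0
i=25: outside box; Z[25]=0

[26, 1, 0, 0, 0, 0, 3, 1, 0, 0, 0, 1, 0, 1, 0, 2, 3, 1, 0, 0, 0, 3, 1, 0, 0, 0]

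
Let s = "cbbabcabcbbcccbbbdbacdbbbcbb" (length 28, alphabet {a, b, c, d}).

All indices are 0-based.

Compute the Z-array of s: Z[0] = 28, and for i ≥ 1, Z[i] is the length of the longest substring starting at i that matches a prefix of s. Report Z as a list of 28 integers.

[28, 0, 0, 0, 0, 1, 0, 0, 3, 0, 0, 1, 1, 3, 0, 0, 0, 0, 0, 0, 1, 0, 0, 0, 0, 3, 0, 0]

Z[0]=28
i=1: fresh scan; Z[1]=0
i=2: fresh scan; Z[2]=0
i=3: fresh scan; Z[3]=0
i=4: fresh scan; Z[4]=0
i=5: fresh scan; Z[5]=1 extend→box=[5,6)
i=6: fresh scan; Z[6]=0
i=7: fresh scan; Z[7]=0
i=8: fresh scan; Z[8]=3 extend→box=[8,11)
i=9: min(r-i=2, Z[1]=0)=0; Z[9]=0
i=10: min(r-i=1, Z[2]=0)=0; Z[10]=0
i=11: fresh scan; Z[11]=1 extend→box=[11,12)
i=12: fresh scan; Z[12]=1 extend→box=[12,13)
i=13: fresh scan; Z[13]=3 extend→box=[13,16)
i=14: min(r-i=2, Z[1]=0)=0; Z[14]=0
i=15: min(r-i=1, Z[2]=0)=0; Z[15]=0
i=16: fresh scan; Z[16]=0
i=17: fresh scan; Z[17]=0
i=18: fresh scan; Z[18]=0
i=19: fresh scan; Z[19]=0
i=20: fresh scan; Z[20]=1 extend→box=[20,21)
i=21: fresh scan; Z[21]=0
i=22: fresh scan; Z[22]=0
i=23: fresh scan; Z[23]=0
i=24: fresh scan; Z[24]=0
i=25: fresh scan; Z[25]=3 extend→box=[25,28)
i=26: min(r-i=2, Z[1]=0)=0; Z[26]=0
i=27: min(r-i=1, Z[2]=0)=0; Z[27]=0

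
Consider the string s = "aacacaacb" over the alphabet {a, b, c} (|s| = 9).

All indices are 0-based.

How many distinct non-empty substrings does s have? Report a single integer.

sorted suffixes:
  #0 SA[0]=0  'aacacaacb'
  #1 SA[1]=5  'aacb'
  #2 SA[2]=3  'acaacb'
  #3 SA[3]=1  'acacaacb'
  #4 SA[4]=6  'acb'
  #5 SA[5]=8  'b'
  #6 SA[6]=4  'caacb'
  #7 SA[7]=2  'cacaacb'
  #8 SA[8]=7  'cb'

SA = [0, 5, 3, 1, 6, 8, 4, 2, 7]
rank  pair      lcp
   1  s[0:],s[5:]  3  'aac'
   2  s[5:],s[3:]  1  'a'
   3  s[3:],s[1:]  3  'aca'
   4  s[1:],s[6:]  2  'ac'
   5  s[6:],s[8:]  0  ''
   6  s[8:],s[4:]  0  ''
   7  s[4:],s[2:]  2  'ca'
   8  s[2:],s[7:]  1  'c'

n(n+1)/2 = 9·10/2 = 45
Σ LCP = 0 + 3 + 1 + 3 + 2 + 0 + 0 + 2 + 1 = 12
distinct = 45 − 12 = 33

33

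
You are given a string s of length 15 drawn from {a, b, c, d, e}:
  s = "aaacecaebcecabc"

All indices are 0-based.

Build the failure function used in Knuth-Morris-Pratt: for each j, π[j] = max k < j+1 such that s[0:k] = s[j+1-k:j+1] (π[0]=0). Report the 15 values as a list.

π[0] = 0
j=1 s[j]='a': π[1]=1 (border 'a')
j=2 s[j]='a': π[2]=2 (border 'aa')
j=3 s[j]='c': k: 2→1→0; π[3]=0 (border '')
j=4 s[j]='e': π[4]=0 (border '')
j=5 s[j]='c': π[5]=0 (border '')
j=6 s[j]='a': π[6]=1 (border 'a')
j=7 s[j]='e': k: 1→0; π[7]=0 (border '')
j=8 s[j]='b': π[8]=0 (border '')
j=9 s[j]='c': π[9]=0 (border '')
j=10 s[j]='e': π[10]=0 (border '')
j=11 s[j]='c': π[11]=0 (border '')
j=12 s[j]='a': π[12]=1 (border 'a')
j=13 s[j]='b': k: 1→0; π[13]=0 (border '')
j=14 s[j]='c': π[14]=0 (border '')

[0, 1, 2, 0, 0, 0, 1, 0, 0, 0, 0, 0, 1, 0, 0]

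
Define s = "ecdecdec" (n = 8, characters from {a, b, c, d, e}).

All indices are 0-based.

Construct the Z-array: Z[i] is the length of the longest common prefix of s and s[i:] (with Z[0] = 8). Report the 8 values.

[8, 0, 0, 5, 0, 0, 2, 0]

Z[0]=8
i=1: i≥r, start 0; Z[1]=0
i=2: i≥r, start 0; Z[2]=0
i=3: i≥r, start 0; Z[3]=5 grow→box=[3,8)
i=4: min(r-i=4, Z[1]=0)=0; Z[4]=0
i=5: min(r-i=3, Z[2]=0)=0; Z[5]=0
i=6: min(r-i=2, Z[3]=5)=2; Z[6]=2
i=7: min(r-i=1, Z[4]=0)=0; Z[7]=0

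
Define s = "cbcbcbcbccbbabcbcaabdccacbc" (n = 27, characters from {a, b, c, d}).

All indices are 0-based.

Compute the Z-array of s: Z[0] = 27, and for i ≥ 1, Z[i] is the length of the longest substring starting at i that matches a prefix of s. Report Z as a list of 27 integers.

Z[0]=27
i=1: fresh scan; Z[1]=0
i=2: fresh scan; Z[2]=7 extend→box=[2,9)
i=3: min(r-i=6, Z[1]=0)=0; Z[3]=0
i=4: min(r-i=5, Z[2]=7)=5; Z[4]=5
i=5: min(r-i=4, Z[3]=0)=0; Z[5]=0
i=6: min(r-i=3, Z[4]=5)=3; Z[6]=3
i=7: min(r-i=2, Z[5]=0)=0; Z[7]=0
i=8: min(r-i=1, Z[6]=3)=1; Z[8]=1
i=9: fresh scan; Z[9]=2 extend→box=[9,11)
i=10: min(r-i=1, Z[1]=0)=0; Z[10]=0
i=11: fresh scan; Z[11]=0
i=12: fresh scan; Z[12]=0
i=13: fresh scan; Z[13]=0
i=14: fresh scan; Z[14]=3 extend→box=[14,17)
i=15: min(r-i=2, Z[1]=0)=0; Z[15]=0
i=16: min(r-i=1, Z[2]=7)=1; Z[16]=1
i=17: fresh scan; Z[17]=0
i=18: fresh scan; Z[18]=0
i=19: fresh scan; Z[19]=0
i=20: fresh scan; Z[20]=0
i=21: fresh scan; Z[21]=1 extend→box=[21,22)
i=22: fresh scan; Z[22]=1 extend→box=[22,23)
i=23: fresh scan; Z[23]=0
i=24: fresh scan; Z[24]=3 extend→box=[24,27)
i=25: min(r-i=2, Z[1]=0)=0; Z[25]=0
i=26: min(r-i=1, Z[2]=7)=1; Z[26]=1

[27, 0, 7, 0, 5, 0, 3, 0, 1, 2, 0, 0, 0, 0, 3, 0, 1, 0, 0, 0, 0, 1, 1, 0, 3, 0, 1]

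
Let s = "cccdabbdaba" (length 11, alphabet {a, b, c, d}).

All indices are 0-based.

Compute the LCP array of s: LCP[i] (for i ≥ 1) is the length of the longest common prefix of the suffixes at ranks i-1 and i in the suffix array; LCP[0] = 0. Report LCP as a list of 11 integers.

[0, 1, 2, 0, 1, 1, 0, 2, 1, 0, 3]

rank | idx | suffix
   0 |  10 | a
   1 |   8 | aba
   2 |   4 | abbdaba
   3 |   9 | ba
   4 |   5 | bbdaba
   5 |   6 | bdaba
   6 |   0 | cccdabbdaba
   7 |   1 | ccdabbdaba
   8 |   2 | cdabbdaba
   9 |   7 | daba
  10 |   3 | dabbdaba

SA = [10, 8, 4, 9, 5, 6, 0, 1, 2, 7, 3]
rank  pair      lcp
   1  s[10:],s[8:]  1  'a'
   2  s[8:],s[4:]  2  'ab'
   3  s[4:],s[9:]  0  ''
   4  s[9:],s[5:]  1  'b'
   5  s[5:],s[6:]  1  'b'
   6  s[6:],s[0:]  0  ''
   7  s[0:],s[1:]  2  'cc'
   8  s[1:],s[2:]  1  'c'
   9  s[2:],s[7:]  0  ''
  10  s[7:],s[3:]  3  'dab'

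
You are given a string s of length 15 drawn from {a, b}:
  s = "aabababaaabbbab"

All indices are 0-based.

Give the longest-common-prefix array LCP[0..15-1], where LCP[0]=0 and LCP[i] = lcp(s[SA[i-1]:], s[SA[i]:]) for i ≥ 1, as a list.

rank→(start, suffix):
  0 → (7, 'aaabbbab')
  1 → (0, 'aabababaaabbbab')
  2 → (8, 'aabbbab')
  3 → (13, 'ab')
  4 → (5, 'abaaabbbab')
  5 → (3, 'ababaaabbbab')
  6 → (1, 'abababaaabbbab')
  7 → (9, 'abbbab')
  8 → (14, 'b')
  9 → (6, 'baaabbbab')
  10 → (12, 'bab')
  11 → (4, 'babaaabbbab')
  12 → (2, 'bababaaabbbab')
  13 → (11, 'bbab')
  14 → (10, 'bbbab')

SA = [7, 0, 8, 13, 5, 3, 1, 9, 14, 6, 12, 4, 2, 11, 10]
rank  pair      lcp
   1  s[7:],s[0:]  2  'aa'
   2  s[0:],s[8:]  3  'aab'
   3  s[8:],s[13:]  1  'a'
   4  s[13:],s[5:]  2  'ab'
   5  s[5:],s[3:]  3  'aba'
   6  s[3:],s[1:]  5  'ababa'
   7  s[1:],s[9:]  2  'ab'
   8  s[9:],s[14:]  0  ''
   9  s[14:],s[6:]  1  'b'
  10  s[6:],s[12:]  2  'ba'
  11  s[12:],s[4:]  3  'bab'
  12  s[4:],s[2:]  4  'baba'
  13  s[2:],s[11:]  1  'b'
  14  s[11:],s[10:]  2  'bb'

[0, 2, 3, 1, 2, 3, 5, 2, 0, 1, 2, 3, 4, 1, 2]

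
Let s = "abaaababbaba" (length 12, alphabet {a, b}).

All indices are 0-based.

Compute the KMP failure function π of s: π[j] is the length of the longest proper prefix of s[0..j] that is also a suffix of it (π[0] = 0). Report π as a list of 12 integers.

π[0] = 0
j=1 s[j]='b': π[1]=0 (border '')
j=2 s[j]='a': π[2]=1 (border 'a')
j=3 s[j]='a': k: 1→0; π[3]=1 (border 'a')
j=4 s[j]='a': k: 1→0; π[4]=1 (border 'a')
j=5 s[j]='b': π[5]=2 (border 'ab')
j=6 s[j]='a': π[6]=3 (border 'aba')
j=7 s[j]='b': k: 3→1; π[7]=2 (border 'ab')
j=8 s[j]='b': k: 2→0; π[8]=0 (border '')
j=9 s[j]='a': π[9]=1 (border 'a')
j=10 s[j]='b': π[10]=2 (border 'ab')
j=11 s[j]='a': π[11]=3 (border 'aba')

[0, 0, 1, 1, 1, 2, 3, 2, 0, 1, 2, 3]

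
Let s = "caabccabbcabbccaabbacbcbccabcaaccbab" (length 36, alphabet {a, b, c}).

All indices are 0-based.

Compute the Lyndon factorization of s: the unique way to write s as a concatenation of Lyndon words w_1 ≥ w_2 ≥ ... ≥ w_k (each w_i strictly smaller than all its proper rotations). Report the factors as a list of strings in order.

["c", "aabccabbcabbcc", "aabbacbcbccabcaaccbab"]

emit factor 1: 'c' (i=0, period=1)
emit factor 2: 'aabccabbcabbcc' (i=1, period=14)
emit factor 3: 'aabbacbcbccabcaaccbab' (i=15, period=21)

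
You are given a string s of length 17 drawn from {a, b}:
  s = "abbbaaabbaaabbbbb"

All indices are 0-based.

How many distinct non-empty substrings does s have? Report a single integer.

rank | idx | suffix
   0 |   4 | aaabbaaabbbbb
   1 |   9 | aaabbbbb
   2 |   5 | aabbaaabbbbb
   3 |  10 | aabbbbb
   4 |   6 | abbaaabbbbb
   5 |   0 | abbbaaabbaaabbbbb
   6 |  11 | abbbbb
   7 |  16 | b
   8 |   3 | baaabbaaabbbbb
   9 |   8 | baaabbbbb
  10 |  15 | bb
  11 |   2 | bbaaabbaaabbbbb
  12 |   7 | bbaaabbbbb
  13 |  14 | bbb
  14 |   1 | bbbaaabbaaabbbbb
  15 |  13 | bbbb
  16 |  12 | bbbbb

SA = [4, 9, 5, 10, 6, 0, 11, 16, 3, 8, 15, 2, 7, 14, 1, 13, 12]
[i] adj suffixes → lcp
  [1] 4/9 → 5 ('aaabb')
  [2] 9/5 → 2 ('aa')
  [3] 5/10 → 4 ('aabb')
  [4] 10/6 → 1 ('a')
  [5] 6/0 → 3 ('abb')
  [6] 0/11 → 4 ('abbb')
  [7] 11/16 → 0 ('')
  [8] 16/3 → 1 ('b')
  [9] 3/8 → 6 ('baaabb')
  [10] 8/15 → 1 ('b')
  [11] 15/2 → 2 ('bb')
  [12] 2/7 → 7 ('bbaaabb')
  [13] 7/14 → 2 ('bb')
  [14] 14/1 → 3 ('bbb')
  [15] 1/13 → 3 ('bbb')
  [16] 13/12 → 4 ('bbbb')

n(n+1)/2 = 17·18/2 = 153
Σ LCP = 0 + 5 + 2 + 4 + 1 + 3 + 4 + 0 + 1 + 6 + 1 + 2 + 7 + 2 + 3 + 3 + 4 = 48
distinct = 153 − 48 = 105

105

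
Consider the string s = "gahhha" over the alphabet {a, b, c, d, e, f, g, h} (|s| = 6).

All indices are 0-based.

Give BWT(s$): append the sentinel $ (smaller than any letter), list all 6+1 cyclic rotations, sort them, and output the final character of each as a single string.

rank  rotation last
    0  $gahhha  a
    1  a$gahhh  h
    2  ahhha$g  g
    3  gahhha$  $
    4  ha$gahh  h
    5  hha$gah  h
    6  hhha$ga  a

ahg$hha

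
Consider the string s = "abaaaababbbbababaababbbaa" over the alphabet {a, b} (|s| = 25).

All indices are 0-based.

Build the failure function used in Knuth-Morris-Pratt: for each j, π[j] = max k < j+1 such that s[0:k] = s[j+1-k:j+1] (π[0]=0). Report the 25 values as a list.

[0, 0, 1, 1, 1, 1, 2, 3, 2, 0, 0, 0, 1, 2, 3, 2, 3, 4, 2, 3, 2, 0, 0, 1, 1]

π[0] = 0
j=1 s[j]='b': π[1]=0 (border '')
j=2 s[j]='a': π[2]=1 (border 'a')
j=3 s[j]='a': k: 1→0; π[3]=1 (border 'a')
j=4 s[j]='a': k: 1→0; π[4]=1 (border 'a')
j=5 s[j]='a': k: 1→0; π[5]=1 (border 'a')
j=6 s[j]='b': π[6]=2 (border 'ab')
j=7 s[j]='a': π[7]=3 (border 'aba')
j=8 s[j]='b': k: 3→1; π[8]=2 (border 'ab')
j=9 s[j]='b': k: 2→0; π[9]=0 (border '')
j=10 s[j]='b': π[10]=0 (border '')
j=11 s[j]='b': π[11]=0 (border '')
j=12 s[j]='a': π[12]=1 (border 'a')
j=13 s[j]='b': π[13]=2 (border 'ab')
j=14 s[j]='a': π[14]=3 (border 'aba')
j=15 s[j]='b': k: 3→1; π[15]=2 (border 'ab')
j=16 s[j]='a': π[16]=3 (border 'aba')
j=17 s[j]='a': π[17]=4 (border 'abaa')
j=18 s[j]='b': k: 4→1; π[18]=2 (border 'ab')
j=19 s[j]='a': π[19]=3 (border 'aba')
j=20 s[j]='b': k: 3→1; π[20]=2 (border 'ab')
j=21 s[j]='b': k: 2→0; π[21]=0 (border '')
j=22 s[j]='b': π[22]=0 (border '')
j=23 s[j]='a': π[23]=1 (border 'a')
j=24 s[j]='a': k: 1→0; π[24]=1 (border 'a')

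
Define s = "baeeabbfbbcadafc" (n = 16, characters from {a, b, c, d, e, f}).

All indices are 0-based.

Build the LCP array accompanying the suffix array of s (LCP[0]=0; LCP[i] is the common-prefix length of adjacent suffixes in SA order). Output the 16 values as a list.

sorted suffixes:
  #0 SA[0]=4  'abbfbbcadafc'
  #1 SA[1]=11  'adafc'
  #2 SA[2]=1  'aeeabbfbbcadafc'
  #3 SA[3]=13  'afc'
  #4 SA[4]=0  'baeeabbfbbcadafc'
  #5 SA[5]=8  'bbcadafc'
  #6 SA[6]=5  'bbfbbcadafc'
  #7 SA[7]=9  'bcadafc'
  #8 SA[8]=6  'bfbbcadafc'
  #9 SA[9]=15  'c'
  #10 SA[10]=10  'cadafc'
  #11 SA[11]=12  'dafc'
  #12 SA[12]=3  'eabbfbbcadafc'
  #13 SA[13]=2  'eeabbfbbcadafc'
  #14 SA[14]=7  'fbbcadafc'
  #15 SA[15]=14  'fc'

SA = [4, 11, 1, 13, 0, 8, 5, 9, 6, 15, 10, 12, 3, 2, 7, 14]
i: (SA[i-1],SA[i]) lcp shared
  1: (4,11) 1 'a'
  2: (11,1) 1 'a'
  3: (1,13) 1 'a'
  4: (13,0) 0 ''
  5: (0,8) 1 'b'
  6: (8,5) 2 'bb'
  7: (5,9) 1 'b'
  8: (9,6) 1 'b'
  9: (6,15) 0 ''
  10: (15,10) 1 'c'
  11: (10,12) 0 ''
  12: (12,3) 0 ''
  13: (3,2) 1 'e'
  14: (2,7) 0 ''
  15: (7,14) 1 'f'

[0, 1, 1, 1, 0, 1, 2, 1, 1, 0, 1, 0, 0, 1, 0, 1]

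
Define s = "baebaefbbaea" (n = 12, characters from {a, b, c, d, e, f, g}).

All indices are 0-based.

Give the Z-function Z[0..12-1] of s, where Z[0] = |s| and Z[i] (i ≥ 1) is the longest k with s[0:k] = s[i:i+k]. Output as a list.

Z[0]=12
i=1: fresh scan; Z[1]=0
i=2: fresh scan; Z[2]=0
i=3: fresh scan; Z[3]=3 grow→box=[3,6)
i=4: min(r-i=2, Z[1]=0)=0; Z[4]=0
i=5: min(r-i=1, Z[2]=0)=0; Z[5]=0
i=6: fresh scan; Z[6]=0
i=7: fresh scan; Z[7]=1 grow→box=[7,8)
i=8: fresh scan; Z[8]=3 grow→box=[8,11)
i=9: min(r-i=2, Z[1]=0)=0; Z[9]=0
i=10: min(r-i=1, Z[2]=0)=0; Z[10]=0
i=11: fresh scan; Z[11]=0

[12, 0, 0, 3, 0, 0, 0, 1, 3, 0, 0, 0]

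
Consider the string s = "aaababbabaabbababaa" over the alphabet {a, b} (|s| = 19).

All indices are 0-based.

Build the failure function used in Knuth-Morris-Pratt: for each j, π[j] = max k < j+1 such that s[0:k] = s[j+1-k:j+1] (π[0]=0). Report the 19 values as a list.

[0, 1, 2, 0, 1, 0, 0, 1, 0, 1, 2, 0, 0, 1, 0, 1, 0, 1, 2]

π[0] = 0
j=1 s[j]='a': π[1]=1 (border 'a')
j=2 s[j]='a': π[2]=2 (border 'aa')
j=3 s[j]='b': k: 2→1→0; π[3]=0 (border '')
j=4 s[j]='a': π[4]=1 (border 'a')
j=5 s[j]='b': k: 1→0; π[5]=0 (border '')
j=6 s[j]='b': π[6]=0 (border '')
j=7 s[j]='a': π[7]=1 (border 'a')
j=8 s[j]='b': k: 1→0; π[8]=0 (border '')
j=9 s[j]='a': π[9]=1 (border 'a')
j=10 s[j]='a': π[10]=2 (border 'aa')
j=11 s[j]='b': k: 2→1→0; π[11]=0 (border '')
j=12 s[j]='b': π[12]=0 (border '')
j=13 s[j]='a': π[13]=1 (border 'a')
j=14 s[j]='b': k: 1→0; π[14]=0 (border '')
j=15 s[j]='a': π[15]=1 (border 'a')
j=16 s[j]='b': k: 1→0; π[16]=0 (border '')
j=17 s[j]='a': π[17]=1 (border 'a')
j=18 s[j]='a': π[18]=2 (border 'aa')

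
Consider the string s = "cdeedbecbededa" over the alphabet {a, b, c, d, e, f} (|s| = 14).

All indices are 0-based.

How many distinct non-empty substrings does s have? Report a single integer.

92

sorted suffixes:
  #0 SA[0]=13  'a'
  #1 SA[1]=5  'becbededa'
  #2 SA[2]=8  'bededa'
  #3 SA[3]=7  'cbededa'
  #4 SA[4]=0  'cdeedbecbededa'
  #5 SA[5]=12  'da'
  #6 SA[6]=4  'dbecbededa'
  #7 SA[7]=10  'deda'
  #8 SA[8]=1  'deedbecbededa'
  #9 SA[9]=6  'ecbededa'
  #10 SA[10]=11  'eda'
  #11 SA[11]=3  'edbecbededa'
  #12 SA[12]=9  'ededa'
  #13 SA[13]=2  'eedbecbededa'

SA = [13, 5, 8, 7, 0, 12, 4, 10, 1, 6, 11, 3, 9, 2]
rank  pair      lcp
   1  s[13:],s[5:]  0  ''
   2  s[5:],s[8:]  2  'be'
   3  s[8:],s[7:]  0  ''
   4  s[7:],s[0:]  1  'c'
   5  s[0:],s[12:]  0  ''
   6  s[12:],s[4:]  1  'd'
   7  s[4:],s[10:]  1  'd'
   8  s[10:],s[1:]  2  'de'
   9  s[1:],s[6:]  0  ''
  10  s[6:],s[11:]  1  'e'
  11  s[11:],s[3:]  2  'ed'
  12  s[3:],s[9:]  2  'ed'
  13  s[9:],s[2:]  1  'e'

n(n+1)/2 = 14·15/2 = 105
Σ LCP = 0 + 0 + 2 + 0 + 1 + 0 + 1 + 1 + 2 + 0 + 1 + 2 + 2 + 1 = 13
distinct = 105 − 13 = 92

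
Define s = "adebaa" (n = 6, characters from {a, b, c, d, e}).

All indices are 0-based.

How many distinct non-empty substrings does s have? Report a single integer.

rank→(start, suffix):
  0 → (5, 'a')
  1 → (4, 'aa')
  2 → (0, 'adebaa')
  3 → (3, 'baa')
  4 → (1, 'debaa')
  5 → (2, 'ebaa')

SA = [5, 4, 0, 3, 1, 2]
[i] adj suffixes → lcp
  [1] 5/4 → 1 ('a')
  [2] 4/0 → 1 ('a')
  [3] 0/3 → 0 ('')
  [4] 3/1 → 0 ('')
  [5] 1/2 → 0 ('')

n(n+1)/2 = 6·7/2 = 21
Σ LCP = 0 + 1 + 1 + 0 + 0 + 0 = 2
distinct = 21 − 2 = 19

19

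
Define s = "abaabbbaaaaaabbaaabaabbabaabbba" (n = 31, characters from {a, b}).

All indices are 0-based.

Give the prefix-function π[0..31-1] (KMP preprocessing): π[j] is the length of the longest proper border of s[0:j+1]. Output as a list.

[0, 0, 1, 1, 2, 0, 0, 1, 1, 1, 1, 1, 1, 2, 0, 1, 1, 1, 2, 3, 4, 5, 6, 1, 2, 3, 4, 5, 6, 7, 8]

π[0] = 0
j=1 s[j]='b': π[1]=0 (border '')
j=2 s[j]='a': π[2]=1 (border 'a')
j=3 s[j]='a': k: 1→0; π[3]=1 (border 'a')
j=4 s[j]='b': π[4]=2 (border 'ab')
j=5 s[j]='b': k: 2→0; π[5]=0 (border '')
j=6 s[j]='b': π[6]=0 (border '')
j=7 s[j]='a': π[7]=1 (border 'a')
j=8 s[j]='a': k: 1→0; π[8]=1 (border 'a')
j=9 s[j]='a': k: 1→0; π[9]=1 (border 'a')
j=10 s[j]='a': k: 1→0; π[10]=1 (border 'a')
j=11 s[j]='a': k: 1→0; π[11]=1 (border 'a')
j=12 s[j]='a': k: 1→0; π[12]=1 (border 'a')
j=13 s[j]='b': π[13]=2 (border 'ab')
j=14 s[j]='b': k: 2→0; π[14]=0 (border '')
j=15 s[j]='a': π[15]=1 (border 'a')
j=16 s[j]='a': k: 1→0; π[16]=1 (border 'a')
j=17 s[j]='a': k: 1→0; π[17]=1 (border 'a')
j=18 s[j]='b': π[18]=2 (border 'ab')
j=19 s[j]='a': π[19]=3 (border 'aba')
j=20 s[j]='a': π[20]=4 (border 'abaa')
j=21 s[j]='b': π[21]=5 (border 'abaab')
j=22 s[j]='b': π[22]=6 (border 'abaabb')
j=23 s[j]='a': k: 6→0; π[23]=1 (border 'a')
j=24 s[j]='b': π[24]=2 (border 'ab')
j=25 s[j]='a': π[25]=3 (border 'aba')
j=26 s[j]='a': π[26]=4 (border 'abaa')
j=27 s[j]='b': π[27]=5 (border 'abaab')
j=28 s[j]='b': π[28]=6 (border 'abaabb')
j=29 s[j]='b': π[29]=7 (border 'abaabbb')
j=30 s[j]='a': π[30]=8 (border 'abaabbba')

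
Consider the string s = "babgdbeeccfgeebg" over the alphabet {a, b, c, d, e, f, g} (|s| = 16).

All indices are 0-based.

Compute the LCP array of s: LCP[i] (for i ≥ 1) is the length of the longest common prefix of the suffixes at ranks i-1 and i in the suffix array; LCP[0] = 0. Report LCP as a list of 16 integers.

sorted suffixes:
  #0 SA[0]=1  'abgdbeeccfgeebg'
  #1 SA[1]=0  'babgdbeeccfgeebg'
  #2 SA[2]=5  'beeccfgeebg'
  #3 SA[3]=14  'bg'
  #4 SA[4]=2  'bgdbeeccfgeebg'
  #5 SA[5]=8  'ccfgeebg'
  #6 SA[6]=9  'cfgeebg'
  #7 SA[7]=4  'dbeeccfgeebg'
  #8 SA[8]=13  'ebg'
  #9 SA[9]=7  'eccfgeebg'
  #10 SA[10]=12  'eebg'
  #11 SA[11]=6  'eeccfgeebg'
  #12 SA[12]=10  'fgeebg'
  #13 SA[13]=15  'g'
  #14 SA[14]=3  'gdbeeccfgeebg'
  #15 SA[15]=11  'geebg'

SA = [1, 0, 5, 14, 2, 8, 9, 4, 13, 7, 12, 6, 10, 15, 3, 11]
[i] adj suffixes → lcp
  [1] 1/0 → 0 ('')
  [2] 0/5 → 1 ('b')
  [3] 5/14 → 1 ('b')
  [4] 14/2 → 2 ('bg')
  [5] 2/8 → 0 ('')
  [6] 8/9 → 1 ('c')
  [7] 9/4 → 0 ('')
  [8] 4/13 → 0 ('')
  [9] 13/7 → 1 ('e')
  [10] 7/12 → 1 ('e')
  [11] 12/6 → 2 ('ee')
  [12] 6/10 → 0 ('')
  [13] 10/15 → 0 ('')
  [14] 15/3 → 1 ('g')
  [15] 3/11 → 1 ('g')

[0, 0, 1, 1, 2, 0, 1, 0, 0, 1, 1, 2, 0, 0, 1, 1]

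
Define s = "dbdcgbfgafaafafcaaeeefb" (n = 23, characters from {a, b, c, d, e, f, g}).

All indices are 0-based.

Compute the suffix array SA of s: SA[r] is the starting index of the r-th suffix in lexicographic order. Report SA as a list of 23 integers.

rank→(start, suffix):
  0 → (16, 'aaeeefb')
  1 → (10, 'aafafcaaeeefb')
  2 → (17, 'aeeefb')
  3 → (8, 'afaafafcaaeeefb')
  4 → (11, 'afafcaaeeefb')
  5 → (13, 'afcaaeeefb')
  6 → (22, 'b')
  7 → (1, 'bdcgbfgafaafafcaaeeefb')
  8 → (5, 'bfgafaafafcaaeeefb')
  9 → (15, 'caaeeefb')
  10 → (3, 'cgbfgafaafafcaaeeefb')
  11 → (0, 'dbdcgbfgafaafafcaaeeefb')
  12 → (2, 'dcgbfgafaafafcaaeeefb')
  13 → (18, 'eeefb')
  14 → (19, 'eefb')
  15 → (20, 'efb')
  16 → (9, 'faafafcaaeeefb')
  17 → (12, 'fafcaaeeefb')
  18 → (21, 'fb')
  19 → (14, 'fcaaeeefb')
  20 → (6, 'fgafaafafcaaeeefb')
  21 → (7, 'gafaafafcaaeeefb')
  22 → (4, 'gbfgafaafafcaaeeefb')

[16, 10, 17, 8, 11, 13, 22, 1, 5, 15, 3, 0, 2, 18, 19, 20, 9, 12, 21, 14, 6, 7, 4]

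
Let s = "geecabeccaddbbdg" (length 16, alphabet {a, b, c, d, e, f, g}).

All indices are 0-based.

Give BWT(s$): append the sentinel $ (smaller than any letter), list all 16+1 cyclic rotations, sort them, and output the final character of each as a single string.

rank  rotation           last
    0  $geecabeccaddbbdg  g
    1  abeccaddbbdg$geec  c
    2  addbbdg$geecabecc  c
    3  bbdg$geecabeccadd  d
    4  bdg$geecabeccaddb  b
    5  beccaddbbdg$geeca  a
    6  cabeccaddbbdg$gee  e
    7  caddbbdg$geecabec  c
    8  ccaddbbdg$geecabe  e
    9  dbbdg$geecabeccad  d
   10  ddbbdg$geecabecca  a
   11  dg$geecabeccaddbb  b
   12  ecabeccaddbbdg$ge  e
   13  eccaddbbdg$geecab  b
   14  eecabeccaddbbdg$g  g
   15  g$geecabeccaddbbd  d
   16  geecabeccaddbbdg$  $

gccdbaecedabebgd$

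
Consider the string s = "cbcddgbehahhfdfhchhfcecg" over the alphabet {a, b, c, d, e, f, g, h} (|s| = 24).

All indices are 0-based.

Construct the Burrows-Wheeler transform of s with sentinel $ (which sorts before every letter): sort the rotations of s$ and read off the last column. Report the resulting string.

ghcg$bfehcfdcbhhdcdefhhca

rank  rotation                   last
    0  $cbcddgbehahhfdfhchhfcecg  g
    1  ahhfdfhchhfcecg$cbcddgbeh  h
    2  bcddgbehahhfdfhchhfcecg$c  c
    3  behahhfdfhchhfcecg$cbcddg  g
    4  cbcddgbehahhfdfhchhfcecg$  $
    5  cddgbehahhfdfhchhfcecg$cb  b
    6  cecg$cbcddgbehahhfdfhchhf  f
    7  cg$cbcddgbehahhfdfhchhfce  e
    8  chhfcecg$cbcddgbehahhfdfh  h
    9  ddgbehahhfdfhchhfcecg$cbc  c
   10  dfhchhfcecg$cbcddgbehahhf  f
   11  dgbehahhfdfhchhfcecg$cbcd  d
   12  ecg$cbcddgbehahhfdfhchhfc  c
   13  ehahhfdfhchhfcecg$cbcddgb  b
   14  fcecg$cbcddgbehahhfdfhchh  h
   15  fdfhchhfcecg$cbcddgbehahh  h
   16  fhchhfcecg$cbcddgbehahhfd  d
   17  g$cbcddgbehahhfdfhchhfcec  c
   18  gbehahhfdfhchhfcecg$cbcdd  d
   19  hahhfdfhchhfcecg$cbcddgbe  e
   20  hchhfcecg$cbcddgbehahhfdf  f
   21  hfcecg$cbcddgbehahhfdfhch  h
   22  hfdfhchhfcecg$cbcddgbehah  h
   23  hhfcecg$cbcddgbehahhfdfhc  c
   24  hhfdfhchhfcecg$cbcddgbeha  a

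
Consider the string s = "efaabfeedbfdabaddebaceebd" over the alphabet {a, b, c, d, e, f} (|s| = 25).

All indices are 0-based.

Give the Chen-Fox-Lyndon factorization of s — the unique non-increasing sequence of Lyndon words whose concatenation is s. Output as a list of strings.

["ef", "aabfeedbfdabaddebaceebd"]

emit factor 1: 'ef' (i=0, period=2)
emit factor 2: 'aabfeedbfdabaddebaceebd' (i=2, period=23)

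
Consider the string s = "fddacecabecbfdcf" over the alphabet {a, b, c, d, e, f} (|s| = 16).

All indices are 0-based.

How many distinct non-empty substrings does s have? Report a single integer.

124

rank→(start, suffix):
  0 → (7, 'abecbfdcf')
  1 → (3, 'acecabecbfdcf')
  2 → (8, 'becbfdcf')
  3 → (11, 'bfdcf')
  4 → (6, 'cabecbfdcf')
  5 → (10, 'cbfdcf')
  6 → (4, 'cecabecbfdcf')
  7 → (14, 'cf')
  8 → (2, 'dacecabecbfdcf')
  9 → (13, 'dcf')
  10 → (1, 'ddacecabecbfdcf')
  11 → (5, 'ecabecbfdcf')
  12 → (9, 'ecbfdcf')
  13 → (15, 'f')
  14 → (12, 'fdcf')
  15 → (0, 'fddacecabecbfdcf')

SA = [7, 3, 8, 11, 6, 10, 4, 14, 2, 13, 1, 5, 9, 15, 12, 0]
i: (SA[i-1],SA[i]) lcp shared
  1: (7,3) 1 'a'
  2: (3,8) 0 ''
  3: (8,11) 1 'b'
  4: (11,6) 0 ''
  5: (6,10) 1 'c'
  6: (10,4) 1 'c'
  7: (4,14) 1 'c'
  8: (14,2) 0 ''
  9: (2,13) 1 'd'
  10: (13,1) 1 'd'
  11: (1,5) 0 ''
  12: (5,9) 2 'ec'
  13: (9,15) 0 ''
  14: (15,12) 1 'f'
  15: (12,0) 2 'fd'

n(n+1)/2 = 16·17/2 = 136
Σ LCP = 0 + 1 + 0 + 1 + 0 + 1 + 1 + 1 + 0 + 1 + 1 + 0 + 2 + 0 + 1 + 2 = 12
distinct = 136 − 12 = 124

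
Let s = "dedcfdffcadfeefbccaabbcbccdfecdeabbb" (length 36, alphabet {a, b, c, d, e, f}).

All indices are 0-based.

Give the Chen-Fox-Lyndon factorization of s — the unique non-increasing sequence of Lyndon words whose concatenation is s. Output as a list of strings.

["de", "d", "cfdff", "c", "adfeefbcc", "aabbcbccdfecdeabbb"]

emit factor 1: 'de' (i=0, period=2)
emit factor 2: 'd' (i=2, period=1)
emit factor 3: 'cfdff' (i=3, period=5)
emit factor 4: 'c' (i=8, period=1)
emit factor 5: 'adfeefbcc' (i=9, period=9)
emit factor 6: 'aabbcbccdfecdeabbb' (i=18, period=18)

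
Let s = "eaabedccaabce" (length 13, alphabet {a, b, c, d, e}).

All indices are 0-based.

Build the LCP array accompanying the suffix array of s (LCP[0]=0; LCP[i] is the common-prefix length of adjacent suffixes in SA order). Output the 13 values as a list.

[0, 3, 1, 2, 0, 1, 0, 1, 1, 0, 0, 1, 1]

rank→(start, suffix):
  0 → (8, 'aabce')
  1 → (1, 'aabedccaabce')
  2 → (9, 'abce')
  3 → (2, 'abedccaabce')
  4 → (10, 'bce')
  5 → (3, 'bedccaabce')
  6 → (7, 'caabce')
  7 → (6, 'ccaabce')
  8 → (11, 'ce')
  9 → (5, 'dccaabce')
  10 → (12, 'e')
  11 → (0, 'eaabedccaabce')
  12 → (4, 'edccaabce')

SA = [8, 1, 9, 2, 10, 3, 7, 6, 11, 5, 12, 0, 4]
i: (SA[i-1],SA[i]) lcp shared
  1: (8,1) 3 'aab'
  2: (1,9) 1 'a'
  3: (9,2) 2 'ab'
  4: (2,10) 0 ''
  5: (10,3) 1 'b'
  6: (3,7) 0 ''
  7: (7,6) 1 'c'
  8: (6,11) 1 'c'
  9: (11,5) 0 ''
  10: (5,12) 0 ''
  11: (12,0) 1 'e'
  12: (0,4) 1 'e'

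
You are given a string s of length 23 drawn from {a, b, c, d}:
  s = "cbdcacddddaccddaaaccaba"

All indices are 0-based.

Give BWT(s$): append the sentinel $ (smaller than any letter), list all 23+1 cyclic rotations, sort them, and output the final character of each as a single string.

abdacadcaccd$aacaddbcddc

rank  rotation                  last
    0  $cbdcacddddaccddaaaccaba  a
    1  a$cbdcacddddaccddaaaccab  b
    2  aaaccaba$cbdcacddddaccdd  d
    3  aaccaba$cbdcacddddaccdda  a
    4  aba$cbdcacddddaccddaaacc  c
    5  accaba$cbdcacddddaccddaa  a
    6  accddaaaccaba$cbdcacdddd  d
    7  acddddaccddaaaccaba$cbdc  c
    8  ba$cbdcacddddaccddaaacca  a
    9  bdcacddddaccddaaaccaba$c  c
   10  caba$cbdcacddddaccddaaac  c
   11  cacddddaccddaaaccaba$cbd  d
   12  cbdcacddddaccddaaaccaba$  $
   13  ccaba$cbdcacddddaccddaaa  a
   14  ccddaaaccaba$cbdcacdddda  a
   15  cddaaaccaba$cbdcacddddac  c
   16  cddddaccddaaaccaba$cbdca  a
   17  daaaccaba$cbdcacddddaccd  d
   18  daccddaaaccaba$cbdcacddd  d
   19  dcacddddaccddaaaccaba$cb  b
   20  ddaaaccaba$cbdcacddddacc  c
   21  ddaccddaaaccaba$cbdcacdd  d
   22  dddaccddaaaccaba$cbdcacd  d
   23  ddddaccddaaaccaba$cbdcac  c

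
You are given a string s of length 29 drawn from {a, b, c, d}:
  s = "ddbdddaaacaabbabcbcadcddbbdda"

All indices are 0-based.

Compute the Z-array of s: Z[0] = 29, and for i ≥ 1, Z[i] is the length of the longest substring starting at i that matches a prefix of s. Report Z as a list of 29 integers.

[29, 1, 0, 2, 2, 1, 0, 0, 0, 0, 0, 0, 0, 0, 0, 0, 0, 0, 0, 0, 1, 0, 3, 1, 0, 0, 2, 1, 0]

Z[0]=29
i=1: i≥r, start 0; Z[1]=1 grow→box=[1,2)
i=2: i≥r, start 0; Z[2]=0
i=3: i≥r, start 0; Z[3]=2 grow→box=[3,5)
i=4: min(r-i=1, Z[1]=1)=1; Z[4]=2 grow→box=[4,6)
i=5: min(r-i=1, Z[1]=1)=1; Z[5]=1
i=6: i≥r, start 0; Z[6]=0
i=7: i≥r, start 0; Z[7]=0
i=8: i≥r, start 0; Z[8]=0
i=9: i≥r, start 0; Z[9]=0
i=10: i≥r, start 0; Z[10]=0
i=11: i≥r, start 0; Z[11]=0
i=12: i≥r, start 0; Z[12]=0
i=13: i≥r, start 0; Z[13]=0
i=14: i≥r, start 0; Z[14]=0
i=15: i≥r, start 0; Z[15]=0
i=16: i≥r, start 0; Z[16]=0
i=17: i≥r, start 0; Z[17]=0
i=18: i≥r, start 0; Z[18]=0
i=19: i≥r, start 0; Z[19]=0
i=20: i≥r, start 0; Z[20]=1 grow→box=[20,21)
i=21: i≥r, start 0; Z[21]=0
i=22: i≥r, start 0; Z[22]=3 grow→box=[22,25)
i=23: min(r-i=2, Z[1]=1)=1; Z[23]=1
i=24: min(r-i=1, Z[2]=0)=0; Z[24]=0
i=25: i≥r, start 0; Z[25]=0
i=26: i≥r, start 0; Z[26]=2 grow→box=[26,28)
i=27: min(r-i=1, Z[1]=1)=1; Z[27]=1
i=28: i≥r, start 0; Z[28]=0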